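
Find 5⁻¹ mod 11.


Use the extended Euclidean algorithm to write 1 = 5·s + 11·t; then s mod 11 is the inverse.
Euclidean algorithm:
  5 = 0·11 + 5
  11 = 2·5 + 1
  5 = 5·1 + 0
gcd(5,11) = 1
Back-substitution gives: 5·(-2) + 11·(1) = 1
So 5⁻¹ ≡ -2 ≡ 9 (mod 11)
Check: 5 × 9 = 45 ≡ 1 (mod 11) ✓

5⁻¹ ≡ 9 (mod 11)


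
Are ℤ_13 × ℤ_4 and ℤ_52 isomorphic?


Comparing ℤ_13 × ℤ_4 and ℤ_52:
gcd(13,4) = 1, so ℤ_13 × ℤ_4 ≅ ℤ_52 (CRT)

Yes, ℤ_13 × ℤ_4 ≅ ℤ_52


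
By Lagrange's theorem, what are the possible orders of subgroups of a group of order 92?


Lagrange's theorem: |H| divides |G|
|G| = 92
Divisors of 92: 1, 2, 4, 23, 46, 92

Possible subgroup orders: {1, 2, 4, 23, 46, 92}


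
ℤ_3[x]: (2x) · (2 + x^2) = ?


Expand and collect like terms; reduce coefficients mod 3:
x^0: 0·2 = 0 ≡ 0 (mod 3)
x^1: 0·0 + 2·2 = 4 ≡ 1 (mod 3)
x^2: 0·1 + 2·0 = 0 ≡ 0 (mod 3)
x^3: 2·1 = 2 ≡ 2 (mod 3)
Result: x + 2x^3

f · g = x + 2x^3


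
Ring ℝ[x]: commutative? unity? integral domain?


Polynomial ring over ℝ (an integral domain) is a commutative integral domain with unity 1
Commutative: Yes
Integral domain: Yes
Has unity: Yes

ℝ[x]: Commutative=Yes, Unity=Yes


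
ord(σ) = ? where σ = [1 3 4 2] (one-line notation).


Cycle decomposition: (2 3 4)
Cycle lengths: 3
Order = lcm(3) = 3

ord(σ) = 3


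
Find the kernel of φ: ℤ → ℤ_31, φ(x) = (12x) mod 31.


Kernel = preimage of identity
ker(φ) = {x ∈ ℤ : 12x ≡ 0 (mod 31)}. gcd(12,31) = 1, so 12x ≡ 0 (mod 31) ⟺ x ≡ 0 (mod 31/1 = 31). Hence ker(φ) = 31ℤ

ker(φ) = 31ℤ


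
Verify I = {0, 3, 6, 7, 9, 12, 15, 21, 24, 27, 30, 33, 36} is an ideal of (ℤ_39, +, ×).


Check ideal conditions for I = {0, 3, 6, 7, 9, 12, 15, 21, 24, 27, 30, 33, 36} in ℤ_39:
(1) I is an additive subgroup? No
(2) For r ∈ ℤ_39 and a ∈ I: r·a ∈ I? No  [counterexample: r=2, a=7, r·a mod 39 = 14 ∉ I]

No, I is not an ideal of ℤ_39


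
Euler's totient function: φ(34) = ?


Factor n: 34 = 2 × 17
φ(n) = n · ∏(1 - 1/p) over distinct primes p | n
φ(34) = 34 · (1 - 1/2) · (1 - 1/17) = 16

φ(34) = 16


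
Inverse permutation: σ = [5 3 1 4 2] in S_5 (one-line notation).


To find σ⁻¹, swap domain and range:
σ(1) = 5 → σ⁻¹(5) = 1
σ(2) = 3 → σ⁻¹(3) = 2
σ(3) = 1 → σ⁻¹(1) = 3
σ(4) = 4 → σ⁻¹(4) = 4
σ(5) = 2 → σ⁻¹(2) = 5

σ⁻¹ = [3 5 2 4 1]


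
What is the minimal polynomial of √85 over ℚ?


√85 satisfies x² - 85 = 0, irreducible over ℚ since 85 is squarefree

Minimal polynomial: x² - 85


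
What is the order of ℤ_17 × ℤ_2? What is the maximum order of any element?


|ℤ_17 × ℤ_2| = 17 × 2 = 34
Max element order = lcm(17,2) = 34
Cyclic? Yes (gcd=1)

|ℤ_17×ℤ_2| = 34, max element order = 34


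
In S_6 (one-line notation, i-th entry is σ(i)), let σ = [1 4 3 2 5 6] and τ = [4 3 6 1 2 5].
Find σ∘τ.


σ∘τ: apply τ first, then σ
1 →τ 4 →σ 2
2 →τ 3 →σ 3
3 →τ 6 →σ 6
4 →τ 1 →σ 1
5 →τ 2 →σ 4
6 →τ 5 →σ 5

σ∘τ = [2 3 6 1 4 5]


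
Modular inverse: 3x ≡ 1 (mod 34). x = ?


Use the extended Euclidean algorithm to write 1 = 3·s + 34·t; then s mod 34 is the inverse.
Euclidean algorithm:
  3 = 0·34 + 3
  34 = 11·3 + 1
  3 = 3·1 + 0
gcd(3,34) = 1
Back-substitution gives: 3·(-11) + 34·(1) = 1
So 3⁻¹ ≡ -11 ≡ 23 (mod 34)
Check: 3 × 23 = 69 ≡ 1 (mod 34) ✓

3⁻¹ ≡ 23 (mod 34)


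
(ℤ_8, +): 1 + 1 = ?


Operation: addition mod 8
1 + 1 = (a + b) mod 8 with a = 1, b = 1

1 + 1 = 2


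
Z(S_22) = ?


Z(G) = {g ∈ G | gx = xg for all x ∈ G}
S_n is non-abelian for n ≥ 3; Z(S_22) is trivial

Z(S_22) = {e}


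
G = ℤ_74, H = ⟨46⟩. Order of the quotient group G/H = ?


|⟨46⟩| = n / gcd(46, 74) = 74 / 2 = 37
H is normal (ℤ_74 is abelian).
|G/H| = |G| / |H| = 74 / 37 = 2

|G/H| = 2


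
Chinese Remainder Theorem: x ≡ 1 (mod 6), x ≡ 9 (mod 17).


m₁ = 6, m₂ = 17, gcd = 1, so CRT applies. M = m₁·m₂ = 102
Let M₁ = M/m₁ = 17, M₂ = M/m₂ = 6
Find y₁ ≡ M₁⁻¹ (mod m₁): 17⁻¹ ≡ 5 (mod 6)
Find y₂ ≡ M₂⁻¹ (mod m₂): 6⁻¹ ≡ 3 (mod 17)
x = a₁·M₁·y₁ + a₂·M₂·y₂ = 1·17·5 + 9·6·3 = 247
Reduce mod 102: x ≡ 43
Check: 43 mod 6 = 1 ✓, 43 mod 17 = 9 ✓

x ≡ 43 (mod 102)


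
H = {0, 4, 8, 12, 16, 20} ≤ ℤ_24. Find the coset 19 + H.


19 + H = {19 + h (mod 24) : h ∈ H}
19+0=19, 19+4=23, 19+8=3, 19+12=7, 19+16=11, 19+20=15
19 + H = {3, 7, 11, 15, 19, 23} = 3 + H

19 + H = {3, 7, 11, 15, 19, 23}


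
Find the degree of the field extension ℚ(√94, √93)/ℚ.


[ℚ(√94,√93):ℚ] = [ℚ(√94,√93):ℚ(√94)]·[ℚ(√94):ℚ] = 2·2 = 4

[ℚ(√94, √93)/ℚ] = 4


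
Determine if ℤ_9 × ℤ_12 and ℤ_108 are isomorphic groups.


Comparing ℤ_9 × ℤ_12 and ℤ_108:
gcd(9,12) = 3 ≠ 1. Max element order in ℤ_9×ℤ_12 is lcm(9,12) = 36 < 108, so it has no element of order 108

No, ℤ_9 × ℤ_12 ≇ ℤ_108


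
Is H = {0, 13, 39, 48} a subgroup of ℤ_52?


Subgroup test for H = {0, 13, 39, 48} in (ℤ_52, +):
(1) 0 ∈ H? Yes
(2) Closure: for all a,b ∈ H, (a+b) mod 52 ∈ H? No  [counterexample: 13 + 13 = 26 ∉ H]
(3) Inverses: for all a ∈ H, -a mod 52 ∈ H? No

No, H is not a subgroup of ℤ_52


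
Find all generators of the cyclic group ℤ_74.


g generates ℤ_n iff gcd(g,n) = 1
Prime factors of 74: 2, 37
Generators are g ∈ {1,...,73} not divisible by any of these primes.
Generators: {1, 3, 5, 7, 9, 11, 13, 15, 17, 19, 21, 23, 25, 27, 29, 31, 33, 35, 39, 41, 43, 45, 47, 49, 51, 53, 55, 57, 59, 61, 63, 65, 67, 69, 71, 73}
Number of generators = φ(74) = 36

Generators of ℤ_74 = {1, 3, 5, 7, 9, 11, 13, 15, 17, 19, 21, 23, 25, 27, 29, 31, 33, 35, 39, 41, 43, 45, 47, 49, 51, 53, 55, 57, 59, 61, 63, 65, 67, 69, 71, 73}


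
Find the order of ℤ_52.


ℤ_n has n elements.

|ℤ_52| = 52


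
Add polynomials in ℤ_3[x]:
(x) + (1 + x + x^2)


Add coefficients mod 3:
x^0: 0 + 1 = 1 (mod 3)
x^1: 1 + 1 = 2 (mod 3)
x^2: 0 + 1 = 1 (mod 3)
Result: 1 + 2x + x^2

f + g = 1 + 2x + x^2


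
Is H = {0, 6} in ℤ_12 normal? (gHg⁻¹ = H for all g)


H = {0, 6} in ℤ_12
ℤ_12 is abelian; every subgroup of an abelian group is normal

Yes, normal subgroup


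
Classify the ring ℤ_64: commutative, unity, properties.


ℤ_64 is a commutative ring with unity 1; 64 = 2×32 is composite, so 2·32 ≡ 0 gives zero divisors (not an integral domain)
Commutative: Yes
Integral domain: No
Has unity: Yes

ℤ_64: Commutative=Yes, Unity=Yes


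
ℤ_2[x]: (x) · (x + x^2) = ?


Expand and collect like terms; reduce coefficients mod 2:
x^0: 0·0 = 0 ≡ 0 (mod 2)
x^1: 0·1 + 1·0 = 0 ≡ 0 (mod 2)
x^2: 0·1 + 1·1 = 1 ≡ 1 (mod 2)
x^3: 1·1 = 1 ≡ 1 (mod 2)
Result: x^2 + x^3

f · g = x^2 + x^3


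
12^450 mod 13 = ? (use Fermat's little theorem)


Fermat's little theorem: if p is prime and gcd(a,p)=1, then a^(p-1) ≡ 1 (mod p)
p = 13 is prime, gcd(12,13) = 1
Reduce exponent: 450 mod 12 = 6
So 12^450 ≡ 12^6 (mod 13)
12^6 mod 13 = 1

12^450 ≡ 1 (mod 13)


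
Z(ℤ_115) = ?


Z(G) = {g ∈ G | gx = xg for all x ∈ G}
ℤ_115 is abelian, so Z(G) = G

Z(ℤ_115) = ℤ_115


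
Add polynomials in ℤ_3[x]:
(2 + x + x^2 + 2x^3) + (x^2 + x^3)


Add coefficients mod 3:
x^0: 2 + 0 = 2 (mod 3)
x^1: 1 + 0 = 1 (mod 3)
x^2: 1 + 1 = 2 (mod 3)
x^3: 2 + 1 = 0 (mod 3)
Result: 2 + x + 2x^2

f + g = 2 + x + 2x^2


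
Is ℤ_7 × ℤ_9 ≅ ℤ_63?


Comparing ℤ_7 × ℤ_9 and ℤ_63:
gcd(7,9) = 1, so ℤ_7 × ℤ_9 ≅ ℤ_63 (CRT)

Yes, ℤ_7 × ℤ_9 ≅ ℤ_63


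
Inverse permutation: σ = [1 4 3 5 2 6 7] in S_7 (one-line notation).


To find σ⁻¹, swap domain and range:
σ(1) = 1 → σ⁻¹(1) = 1
σ(2) = 4 → σ⁻¹(4) = 2
σ(3) = 3 → σ⁻¹(3) = 3
σ(4) = 5 → σ⁻¹(5) = 4
σ(5) = 2 → σ⁻¹(2) = 5
σ(6) = 6 → σ⁻¹(6) = 6
σ(7) = 7 → σ⁻¹(7) = 7

σ⁻¹ = [1 5 3 2 4 6 7]


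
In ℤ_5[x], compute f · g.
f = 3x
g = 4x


Expand and collect like terms; reduce coefficients mod 5:
x^0: 0·0 = 0 ≡ 0 (mod 5)
x^1: 0·4 + 3·0 = 0 ≡ 0 (mod 5)
x^2: 3·4 = 12 ≡ 2 (mod 5)
Result: 2x^2

f · g = 2x^2


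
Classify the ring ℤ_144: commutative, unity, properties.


ℤ_144 is a commutative ring with unity 1; 144 = 2×72 is composite, so 2·72 ≡ 0 gives zero divisors (not an integral domain)
Commutative: Yes
Integral domain: No
Has unity: Yes

ℤ_144: Commutative=Yes, Unity=Yes


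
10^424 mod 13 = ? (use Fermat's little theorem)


Fermat's little theorem: if p is prime and gcd(a,p)=1, then a^(p-1) ≡ 1 (mod p)
p = 13 is prime, gcd(10,13) = 1
Reduce exponent: 424 mod 12 = 4
So 10^424 ≡ 10^4 (mod 13)
10^4 mod 13 = 3

10^424 ≡ 3 (mod 13)


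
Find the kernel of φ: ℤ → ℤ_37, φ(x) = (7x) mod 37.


Kernel = preimage of identity
ker(φ) = {x ∈ ℤ : 7x ≡ 0 (mod 37)}. gcd(7,37) = 1, so 7x ≡ 0 (mod 37) ⟺ x ≡ 0 (mod 37/1 = 37). Hence ker(φ) = 37ℤ

ker(φ) = 37ℤ


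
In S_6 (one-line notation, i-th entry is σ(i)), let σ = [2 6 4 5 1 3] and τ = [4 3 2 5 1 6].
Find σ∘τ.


σ∘τ: apply τ first, then σ
1 →τ 4 →σ 5
2 →τ 3 →σ 4
3 →τ 2 →σ 6
4 →τ 5 →σ 1
5 →τ 1 →σ 2
6 →τ 6 →σ 3

σ∘τ = [5 4 6 1 2 3]


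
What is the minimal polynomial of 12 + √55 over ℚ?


Let α = 12 + √55. Then α - 12 = √55, so (α - 12)² = 55, giving α² - 24α + 89 = 0. Degree 2 and α ∉ ℚ, so this is the minimal polynomial.

Minimal polynomial: x² - 24x + 89


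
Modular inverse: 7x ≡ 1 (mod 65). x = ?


Use the extended Euclidean algorithm to write 1 = 7·s + 65·t; then s mod 65 is the inverse.
Euclidean algorithm:
  7 = 0·65 + 7
  65 = 9·7 + 2
  7 = 3·2 + 1
  2 = 2·1 + 0
gcd(7,65) = 1
Back-substitution gives: 7·(28) + 65·(-3) = 1
So 7⁻¹ ≡ 28 ≡ 28 (mod 65)
Check: 7 × 28 = 196 ≡ 1 (mod 65) ✓

7⁻¹ ≡ 28 (mod 65)


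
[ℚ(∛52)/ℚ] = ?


∛52 has minimal polynomial x³ - 52 (irreducible over ℚ since 52 is not a perfect cube)

[ℚ(∛52)/ℚ] = 3


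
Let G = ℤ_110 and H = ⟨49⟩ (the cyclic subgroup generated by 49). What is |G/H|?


|⟨49⟩| = n / gcd(49, 110) = 110 / 1 = 110
H is normal (ℤ_110 is abelian).
|G/H| = |G| / |H| = 110 / 110 = 1

|G/H| = 1


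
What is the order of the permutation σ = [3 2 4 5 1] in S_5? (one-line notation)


Cycle decomposition: (1 3 4 5)
Cycle lengths: 4
Order = lcm(4) = 4

ord(σ) = 4


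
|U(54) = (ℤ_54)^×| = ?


U(n) is the group of units mod n; |U(n)| = φ(n)
|U(54)| = φ(54) = 18

|U(54) = (ℤ_54)^×| = 18


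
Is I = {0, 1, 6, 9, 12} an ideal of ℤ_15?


Check ideal conditions for I = {0, 1, 6, 9, 12} in ℤ_15:
(1) I is an additive subgroup? No
(2) For r ∈ ℤ_15 and a ∈ I: r·a ∈ I? No  [counterexample: r=2, a=1, r·a mod 15 = 2 ∉ I]

No, I is not an ideal of ℤ_15


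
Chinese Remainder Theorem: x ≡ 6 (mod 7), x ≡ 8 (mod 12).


m₁ = 7, m₂ = 12, gcd = 1, so CRT applies. M = m₁·m₂ = 84
Let M₁ = M/m₁ = 12, M₂ = M/m₂ = 7
Find y₁ ≡ M₁⁻¹ (mod m₁): 12⁻¹ ≡ 3 (mod 7)
Find y₂ ≡ M₂⁻¹ (mod m₂): 7⁻¹ ≡ 7 (mod 12)
x = a₁·M₁·y₁ + a₂·M₂·y₂ = 6·12·3 + 8·7·7 = 608
Reduce mod 84: x ≡ 20
Check: 20 mod 7 = 6 ✓, 20 mod 12 = 8 ✓

x ≡ 20 (mod 84)


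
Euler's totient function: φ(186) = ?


Factor n: 186 = 2 × 3 × 31
φ(n) = n · ∏(1 - 1/p) over distinct primes p | n
φ(186) = 186 · (1 - 1/2) · (1 - 1/3) · (1 - 1/31) = 60

φ(186) = 60


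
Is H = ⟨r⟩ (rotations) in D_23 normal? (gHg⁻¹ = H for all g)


H = ⟨r⟩ (rotations) in D_23
The rotation subgroup ⟨r⟩ has index 2 in D_23, so it is normal

Yes, normal subgroup


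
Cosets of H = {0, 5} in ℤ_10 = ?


H = {0, 5}, |H| = 2
Number of cosets = |G|/|H| = 10/2 = 5
0 + H = {0, 5}
1 + H = {1, 6}
2 + H = {2, 7}
3 + H = {3, 8}
4 + H = {4, 9}

Cosets: 0+H={0,5}; 1+H={1,6}; 2+H={2,7}; 3+H={3,8}; 4+H={4,9}


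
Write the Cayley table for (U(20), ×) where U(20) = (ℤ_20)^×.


Elements: {1, 3, 7, 9, 11, 13, 17, 19}
Operation: multiplication mod 20
Entry (a, b) = (a × b) mod 20

Cayley table:
   |  1 |  3 |  7 |  9 | 11 | 13 | 17 | 19
 1 |  1 |  3 |  7 |  9 | 11 | 13 | 17 | 19
 3 |  3 |  9 |  1 |  7 | 13 | 19 | 11 | 17
 7 |  7 |  1 |  9 |  3 | 17 | 11 | 19 | 13
 9 |  9 |  7 |  3 |  1 | 19 | 17 | 13 | 11
11 | 11 | 13 | 17 | 19 |  1 |  3 |  7 |  9
13 | 13 | 19 | 11 | 17 |  3 |  9 |  1 |  7
17 | 17 | 11 | 19 | 13 |  7 |  1 |  9 |  3
19 | 19 | 17 | 13 | 11 |  9 |  7 |  3 |  1


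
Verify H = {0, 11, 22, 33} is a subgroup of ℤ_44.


Subgroup test for H = {0, 11, 22, 33} in (ℤ_44, +):
(1) 0 ∈ H? Yes
(2) Closure: for all a,b ∈ H, (a+b) mod 44 ∈ H? Yes
(3) Inverses: for all a ∈ H, -a mod 44 ∈ H? Yes

Yes, H is a subgroup of ℤ_44


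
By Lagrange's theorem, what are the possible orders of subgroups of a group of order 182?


Lagrange's theorem: |H| divides |G|
|G| = 182
Divisors of 182: 1, 2, 7, 13, 14, 26, 91, 182

Possible subgroup orders: {1, 2, 7, 13, 14, 26, 91, 182}


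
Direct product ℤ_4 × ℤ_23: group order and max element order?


|ℤ_4 × ℤ_23| = 4 × 23 = 92
Max element order = lcm(4,23) = 92
Cyclic? Yes (gcd=1)

|ℤ_4×ℤ_23| = 92, max element order = 92


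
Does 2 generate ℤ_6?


g generates ℤ_n iff gcd(g, n) = 1
gcd(2, 6) = 2
Since gcd = 2 ≠ 1, ⟨2⟩ has order 3 < 6, so 2 is not a generator.

No, 2 does not generate ℤ_6


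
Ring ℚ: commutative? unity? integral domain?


ℚ is a field: commutative, has unity, every nonzero element is a unit (hence an integral domain)
Commutative: Yes
Integral domain: Yes
Has unity: Yes

ℚ: Commutative=Yes, Unity=Yes


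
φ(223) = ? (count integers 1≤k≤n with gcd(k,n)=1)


Factor n: 223 = 223
φ(n) = n · ∏(1 - 1/p) over distinct primes p | n
φ(223) = 223 · (1 - 1/223) = 222

φ(223) = 222


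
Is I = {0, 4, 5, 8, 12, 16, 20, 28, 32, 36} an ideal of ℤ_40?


Check ideal conditions for I = {0, 4, 5, 8, 12, 16, 20, 28, 32, 36} in ℤ_40:
(1) I is an additive subgroup? No
(2) For r ∈ ℤ_40 and a ∈ I: r·a ∈ I? No  [counterexample: r=2, a=5, r·a mod 40 = 10 ∉ I]

No, I is not an ideal of ℤ_40


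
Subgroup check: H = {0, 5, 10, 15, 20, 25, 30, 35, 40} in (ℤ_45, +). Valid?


Subgroup test for H = {0, 5, 10, 15, 20, 25, 30, 35, 40} in (ℤ_45, +):
(1) 0 ∈ H? Yes
(2) Closure: for all a,b ∈ H, (a+b) mod 45 ∈ H? Yes
(3) Inverses: for all a ∈ H, -a mod 45 ∈ H? Yes

Yes, H is a subgroup of ℤ_45


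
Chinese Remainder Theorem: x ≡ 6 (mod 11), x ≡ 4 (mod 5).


m₁ = 11, m₂ = 5, gcd = 1, so CRT applies. M = m₁·m₂ = 55
Let M₁ = M/m₁ = 5, M₂ = M/m₂ = 11
Find y₁ ≡ M₁⁻¹ (mod m₁): 5⁻¹ ≡ 9 (mod 11)
Find y₂ ≡ M₂⁻¹ (mod m₂): 11⁻¹ ≡ 1 (mod 5)
x = a₁·M₁·y₁ + a₂·M₂·y₂ = 6·5·9 + 4·11·1 = 314
Reduce mod 55: x ≡ 39
Check: 39 mod 11 = 6 ✓, 39 mod 5 = 4 ✓

x ≡ 39 (mod 55)


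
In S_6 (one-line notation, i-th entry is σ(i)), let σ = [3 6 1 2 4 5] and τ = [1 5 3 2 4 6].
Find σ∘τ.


σ∘τ: apply τ first, then σ
1 →τ 1 →σ 3
2 →τ 5 →σ 4
3 →τ 3 →σ 1
4 →τ 2 →σ 6
5 →τ 4 →σ 2
6 →τ 6 →σ 5

σ∘τ = [3 4 1 6 2 5]


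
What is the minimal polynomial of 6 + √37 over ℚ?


Let α = 6 + √37. Then α - 6 = √37, so (α - 6)² = 37, giving α² - 12α - 1 = 0. Degree 2 and α ∉ ℚ, so this is the minimal polynomial.

Minimal polynomial: x² - 12x - 1


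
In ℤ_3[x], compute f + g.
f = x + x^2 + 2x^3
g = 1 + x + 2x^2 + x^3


Add coefficients mod 3:
x^0: 0 + 1 = 1 (mod 3)
x^1: 1 + 1 = 2 (mod 3)
x^2: 1 + 2 = 0 (mod 3)
x^3: 2 + 1 = 0 (mod 3)
Result: 1 + 2x

f + g = 1 + 2x


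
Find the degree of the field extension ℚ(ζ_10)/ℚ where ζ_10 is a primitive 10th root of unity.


[ℚ(ζ_n):ℚ] = deg Φ_n(x) = φ(n). Here φ(10) = 4

[ℚ(ζ_10)/ℚ where ζ_10 is a primitive 10th root of unity] = 4


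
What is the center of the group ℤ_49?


Z(G) = {g ∈ G | gx = xg for all x ∈ G}
ℤ_49 is abelian, so Z(G) = G

Z(ℤ_49) = ℤ_49


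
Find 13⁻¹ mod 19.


Use the extended Euclidean algorithm to write 1 = 13·s + 19·t; then s mod 19 is the inverse.
Euclidean algorithm:
  13 = 0·19 + 13
  19 = 1·13 + 6
  13 = 2·6 + 1
  6 = 6·1 + 0
gcd(13,19) = 1
Back-substitution gives: 13·(3) + 19·(-2) = 1
So 13⁻¹ ≡ 3 ≡ 3 (mod 19)
Check: 13 × 3 = 39 ≡ 1 (mod 19) ✓

13⁻¹ ≡ 3 (mod 19)


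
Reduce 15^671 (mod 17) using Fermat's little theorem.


Fermat's little theorem: if p is prime and gcd(a,p)=1, then a^(p-1) ≡ 1 (mod p)
p = 17 is prime, gcd(15,17) = 1
Reduce exponent: 671 mod 16 = 15
So 15^671 ≡ 15^15 (mod 17)
15^15 mod 17 = 8

15^671 ≡ 8 (mod 17)


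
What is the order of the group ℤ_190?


ℤ_n has n elements.

|ℤ_190| = 190


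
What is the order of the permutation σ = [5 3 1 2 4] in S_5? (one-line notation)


Cycle decomposition: (1 5 4 2 3)
Cycle lengths: 5
Order = lcm(5) = 5

ord(σ) = 5


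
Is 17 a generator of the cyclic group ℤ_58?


g generates ℤ_n iff gcd(g, n) = 1
gcd(17, 58) = 1
Since gcd = 1, 17 is a generator.

Yes, 17 generates ℤ_58


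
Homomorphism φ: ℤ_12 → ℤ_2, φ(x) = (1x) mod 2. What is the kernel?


Kernel = preimage of identity
ker(φ) = {x ∈ ℤ_12 : 1x ≡ 0 (mod 2)}. Since 2 | 12, φ is well-defined. The kernel is the cyclic subgroup ⟨2⟩ of ℤ_12 (order 6), i.e. {0, 2, 4, 6, 8, 10}

ker(φ) = {0, 2, 4, 6, 8, 10}


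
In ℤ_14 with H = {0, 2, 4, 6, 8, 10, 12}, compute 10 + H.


10 + H = {10 + h (mod 14) : h ∈ H}
10+0=10, 10+2=12, 10+4=0, 10+6=2, 10+8=4, 10+10=6, 10+12=8
10 + H = {0, 2, 4, 6, 8, 10, 12} = 0 + H

10 + H = {0, 2, 4, 6, 8, 10, 12}


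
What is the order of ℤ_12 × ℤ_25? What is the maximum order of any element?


|ℤ_12 × ℤ_25| = 12 × 25 = 300
Max element order = lcm(12,25) = 300
Cyclic? Yes (gcd=1)

|ℤ_12×ℤ_25| = 300, max element order = 300


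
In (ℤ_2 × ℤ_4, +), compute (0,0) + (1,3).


Operation: componentwise addition mod (2, 4)
(0,0) + (1,3) = ((a₁+b₁) mod 2, (a₂+b₂) mod 4) with a = (0,0), b = (1,3)

(0,0) + (1,3) = (1,3)


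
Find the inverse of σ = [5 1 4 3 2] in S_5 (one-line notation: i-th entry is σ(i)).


To find σ⁻¹, swap domain and range:
σ(1) = 5 → σ⁻¹(5) = 1
σ(2) = 1 → σ⁻¹(1) = 2
σ(3) = 4 → σ⁻¹(4) = 3
σ(4) = 3 → σ⁻¹(3) = 4
σ(5) = 2 → σ⁻¹(2) = 5

σ⁻¹ = [2 5 4 3 1]


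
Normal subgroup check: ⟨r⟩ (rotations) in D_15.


H = ⟨r⟩ (rotations) in D_15
The rotation subgroup ⟨r⟩ has index 2 in D_15, so it is normal

Yes, normal subgroup


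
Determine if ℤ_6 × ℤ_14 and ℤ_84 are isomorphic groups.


Comparing ℤ_6 × ℤ_14 and ℤ_84:
gcd(6,14) = 2 ≠ 1. Max element order in ℤ_6×ℤ_14 is lcm(6,14) = 42 < 84, so it has no element of order 84

No, ℤ_6 × ℤ_14 ≇ ℤ_84


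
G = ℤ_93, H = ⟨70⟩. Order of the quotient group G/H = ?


|⟨70⟩| = n / gcd(70, 93) = 93 / 1 = 93
H is normal (ℤ_93 is abelian).
|G/H| = |G| / |H| = 93 / 93 = 1

|G/H| = 1


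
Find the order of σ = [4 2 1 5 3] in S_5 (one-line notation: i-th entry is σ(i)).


Cycle decomposition: (1 4 5 3)
Cycle lengths: 4
Order = lcm(4) = 4

ord(σ) = 4


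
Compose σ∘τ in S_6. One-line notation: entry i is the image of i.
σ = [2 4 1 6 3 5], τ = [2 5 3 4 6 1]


σ∘τ: apply τ first, then σ
1 →τ 2 →σ 4
2 →τ 5 →σ 3
3 →τ 3 →σ 1
4 →τ 4 →σ 6
5 →τ 6 →σ 5
6 →τ 1 →σ 2

σ∘τ = [4 3 1 6 5 2]


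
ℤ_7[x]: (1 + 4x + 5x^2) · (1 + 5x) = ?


Expand and collect like terms; reduce coefficients mod 7:
x^0: 1·1 = 1 ≡ 1 (mod 7)
x^1: 1·5 + 4·1 = 9 ≡ 2 (mod 7)
x^2: 4·5 + 5·1 = 25 ≡ 4 (mod 7)
x^3: 5·5 = 25 ≡ 4 (mod 7)
Result: 1 + 2x + 4x^2 + 4x^3

f · g = 1 + 2x + 4x^2 + 4x^3


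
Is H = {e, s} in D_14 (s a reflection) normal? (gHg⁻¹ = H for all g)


H = {e, s} in D_14 (s a reflection)
r·s·r⁻¹ = sr⁻² ≠ s for n ≥ 3, so {e, s} is not closed under conjugation

No, not a normal subgroup


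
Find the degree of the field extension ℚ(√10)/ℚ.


√10 has minimal polynomial x² - 10 (irreducible over ℚ since 10 is squarefree)

[ℚ(√10)/ℚ] = 2


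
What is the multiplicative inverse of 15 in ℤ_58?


Use the extended Euclidean algorithm to write 1 = 15·s + 58·t; then s mod 58 is the inverse.
Euclidean algorithm:
  15 = 0·58 + 15
  58 = 3·15 + 13
  15 = 1·13 + 2
  13 = 6·2 + 1
  2 = 2·1 + 0
gcd(15,58) = 1
Back-substitution gives: 15·(-27) + 58·(7) = 1
So 15⁻¹ ≡ -27 ≡ 31 (mod 58)
Check: 15 × 31 = 465 ≡ 1 (mod 58) ✓

15⁻¹ ≡ 31 (mod 58)


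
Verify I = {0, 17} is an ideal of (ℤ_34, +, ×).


Check ideal conditions for I = {0, 17} in ℤ_34:
(1) I is an additive subgroup? Yes
(2) For r ∈ ℤ_34 and a ∈ I: r·a ∈ I? Yes

Yes, I is an ideal of ℤ_34


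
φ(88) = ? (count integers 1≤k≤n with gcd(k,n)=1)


Factor n: 88 = 2^3 × 11
φ(n) = n · ∏(1 - 1/p) over distinct primes p | n
φ(88) = 88 · (1 - 1/2) · (1 - 1/11) = 40

φ(88) = 40


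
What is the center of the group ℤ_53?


Z(G) = {g ∈ G | gx = xg for all x ∈ G}
ℤ_53 is abelian, so Z(G) = G

Z(ℤ_53) = ℤ_53


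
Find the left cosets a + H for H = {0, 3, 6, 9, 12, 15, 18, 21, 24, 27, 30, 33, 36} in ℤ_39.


H = {0, 3, 6, 9, 12, 15, 18, 21, 24, 27, 30, 33, 36}, |H| = 13
Number of cosets = |G|/|H| = 39/13 = 3
0 + H = {0, 3, 6, 9, 12, 15, 18, 21, 24, 27, 30, 33, 36}
1 + H = {1, 4, 7, 10, 13, 16, 19, 22, 25, 28, 31, 34, 37}
2 + H = {2, 5, 8, 11, 14, 17, 20, 23, 26, 29, 32, 35, 38}

Cosets: 0+H={0,3,6,9,12,15,18,21,24,27,30,33,36}; 1+H={1,4,7,10,13,16,19,22,25,28,31,34,37}; 2+H={2,5,8,11,14,17,20,23,26,29,32,35,38}


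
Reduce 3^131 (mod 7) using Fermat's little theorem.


Fermat's little theorem: if p is prime and gcd(a,p)=1, then a^(p-1) ≡ 1 (mod p)
p = 7 is prime, gcd(3,7) = 1
Reduce exponent: 131 mod 6 = 5
So 3^131 ≡ 3^5 (mod 7)
3^5 mod 7 = 5

3^131 ≡ 5 (mod 7)


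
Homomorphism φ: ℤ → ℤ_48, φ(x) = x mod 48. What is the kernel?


Kernel = preimage of identity
ker(φ) = {x ∈ ℤ : x ≡ 0 (mod 48)} = 48ℤ = {0, ±48, ±96, ...}

ker(φ) = 48ℤ


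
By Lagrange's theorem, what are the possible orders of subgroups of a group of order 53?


Lagrange's theorem: |H| divides |G|
|G| = 53
Divisors of 53: 1, 53

Possible subgroup orders: {1, 53}


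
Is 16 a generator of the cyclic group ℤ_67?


g generates ℤ_n iff gcd(g, n) = 1
gcd(16, 67) = 1
Since gcd = 1, 16 is a generator.

Yes, 16 generates ℤ_67


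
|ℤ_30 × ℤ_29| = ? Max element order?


|ℤ_30 × ℤ_29| = 30 × 29 = 870
Max element order = lcm(30,29) = 870
Cyclic? Yes (gcd=1)

|ℤ_30×ℤ_29| = 870, max element order = 870


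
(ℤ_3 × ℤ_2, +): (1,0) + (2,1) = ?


Operation: componentwise addition mod (3, 2)
(1,0) + (2,1) = ((a₁+b₁) mod 3, (a₂+b₂) mod 2) with a = (1,0), b = (2,1)

(1,0) + (2,1) = (0,1)


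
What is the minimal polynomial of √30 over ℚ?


√30 satisfies x² - 30 = 0, irreducible over ℚ since 30 is squarefree

Minimal polynomial: x² - 30


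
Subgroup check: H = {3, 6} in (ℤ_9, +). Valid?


Subgroup test for H = {3, 6} in (ℤ_9, +):
(1) 0 ∈ H? No
(2) Closure: for all a,b ∈ H, (a+b) mod 9 ∈ H? No  [counterexample: 3 + 6 = 0 ∉ H]
(3) Inverses: for all a ∈ H, -a mod 9 ∈ H? Yes

No, H is not a subgroup of ℤ_9


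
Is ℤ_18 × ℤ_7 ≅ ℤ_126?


Comparing ℤ_18 × ℤ_7 and ℤ_126:
gcd(18,7) = 1, so ℤ_18 × ℤ_7 ≅ ℤ_126 (CRT)

Yes, ℤ_18 × ℤ_7 ≅ ℤ_126


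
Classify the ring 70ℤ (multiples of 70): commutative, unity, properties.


70ℤ is a commutative ring under +,× but has no multiplicative identity (1 ∉ 70ℤ); it has no zero divisors, but without unity it is not an integral domain
Commutative: Yes
Integral domain: No
Has unity: No

70ℤ (multiples of 70): Commutative=Yes, Unity=No


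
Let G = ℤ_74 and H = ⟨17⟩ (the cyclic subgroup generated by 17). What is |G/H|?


|⟨17⟩| = n / gcd(17, 74) = 74 / 1 = 74
H is normal (ℤ_74 is abelian).
|G/H| = |G| / |H| = 74 / 74 = 1

|G/H| = 1


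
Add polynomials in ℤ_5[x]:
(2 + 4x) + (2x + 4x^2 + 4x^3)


Add coefficients mod 5:
x^0: 2 + 0 = 2 (mod 5)
x^1: 4 + 2 = 1 (mod 5)
x^2: 0 + 4 = 4 (mod 5)
x^3: 0 + 4 = 4 (mod 5)
Result: 2 + x + 4x^2 + 4x^3

f + g = 2 + x + 4x^2 + 4x^3


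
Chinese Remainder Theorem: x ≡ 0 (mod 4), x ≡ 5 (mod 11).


m₁ = 4, m₂ = 11, gcd = 1, so CRT applies. M = m₁·m₂ = 44
Let M₁ = M/m₁ = 11, M₂ = M/m₂ = 4
Find y₁ ≡ M₁⁻¹ (mod m₁): 11⁻¹ ≡ 3 (mod 4)
Find y₂ ≡ M₂⁻¹ (mod m₂): 4⁻¹ ≡ 3 (mod 11)
x = a₁·M₁·y₁ + a₂·M₂·y₂ = 0·11·3 + 5·4·3 = 60
Reduce mod 44: x ≡ 16
Check: 16 mod 4 = 0 ✓, 16 mod 11 = 5 ✓

x ≡ 16 (mod 44)


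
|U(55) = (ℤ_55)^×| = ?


U(n) is the group of units mod n; |U(n)| = φ(n)
|U(55)| = φ(55) = 40

|U(55) = (ℤ_55)^×| = 40


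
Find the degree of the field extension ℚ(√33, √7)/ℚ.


[ℚ(√33,√7):ℚ] = [ℚ(√33,√7):ℚ(√33)]·[ℚ(√33):ℚ] = 2·2 = 4

[ℚ(√33, √7)/ℚ] = 4


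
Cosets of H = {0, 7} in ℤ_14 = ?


H = {0, 7}, |H| = 2
Number of cosets = |G|/|H| = 14/2 = 7
0 + H = {0, 7}
1 + H = {1, 8}
2 + H = {2, 9}
3 + H = {3, 10}
4 + H = {4, 11}
5 + H = {5, 12}
6 + H = {6, 13}

Cosets: 0+H={0,7}; 1+H={1,8}; 2+H={2,9}; 3+H={3,10}; 4+H={4,11}; 5+H={5,12}; 6+H={6,13}


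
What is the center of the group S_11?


Z(G) = {g ∈ G | gx = xg for all x ∈ G}
S_n is non-abelian for n ≥ 3; Z(S_11) is trivial

Z(S_11) = {e}


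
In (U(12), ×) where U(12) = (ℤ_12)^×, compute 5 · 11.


Operation: multiplication mod 12
5 · 11 = (a × b) mod 12 with a = 5, b = 11

5 · 11 = 7


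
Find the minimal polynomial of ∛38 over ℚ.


∛38 satisfies x³ - 38 = 0, irreducible over ℚ (no rational root; 38 is not a perfect cube)

Minimal polynomial: x³ - 38


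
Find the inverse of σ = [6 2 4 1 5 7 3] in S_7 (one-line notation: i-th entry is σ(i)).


To find σ⁻¹, swap domain and range:
σ(1) = 6 → σ⁻¹(6) = 1
σ(2) = 2 → σ⁻¹(2) = 2
σ(3) = 4 → σ⁻¹(4) = 3
σ(4) = 1 → σ⁻¹(1) = 4
σ(5) = 5 → σ⁻¹(5) = 5
σ(6) = 7 → σ⁻¹(7) = 6
σ(7) = 3 → σ⁻¹(3) = 7

σ⁻¹ = [4 2 7 3 5 1 6]


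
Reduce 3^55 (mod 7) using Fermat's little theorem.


Fermat's little theorem: if p is prime and gcd(a,p)=1, then a^(p-1) ≡ 1 (mod p)
p = 7 is prime, gcd(3,7) = 1
Reduce exponent: 55 mod 6 = 1
So 3^55 ≡ 3^1 (mod 7)
3^1 mod 7 = 3

3^55 ≡ 3 (mod 7)


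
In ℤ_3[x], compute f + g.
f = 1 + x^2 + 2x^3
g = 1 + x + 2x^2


Add coefficients mod 3:
x^0: 1 + 1 = 2 (mod 3)
x^1: 0 + 1 = 1 (mod 3)
x^2: 1 + 2 = 0 (mod 3)
x^3: 2 + 0 = 2 (mod 3)
Result: 2 + x + 2x^3

f + g = 2 + x + 2x^3


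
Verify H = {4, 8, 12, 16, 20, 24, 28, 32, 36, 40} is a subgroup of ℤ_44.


Subgroup test for H = {4, 8, 12, 16, 20, 24, 28, 32, 36, 40} in (ℤ_44, +):
(1) 0 ∈ H? No
(2) Closure: for all a,b ∈ H, (a+b) mod 44 ∈ H? No  [counterexample: 4 + 40 = 0 ∉ H]
(3) Inverses: for all a ∈ H, -a mod 44 ∈ H? Yes

No, H is not a subgroup of ℤ_44


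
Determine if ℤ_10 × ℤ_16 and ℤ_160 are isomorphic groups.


Comparing ℤ_10 × ℤ_16 and ℤ_160:
gcd(10,16) = 2 ≠ 1. Max element order in ℤ_10×ℤ_16 is lcm(10,16) = 80 < 160, so it has no element of order 160

No, ℤ_10 × ℤ_16 ≇ ℤ_160


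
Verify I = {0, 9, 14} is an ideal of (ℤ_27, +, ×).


Check ideal conditions for I = {0, 9, 14} in ℤ_27:
(1) I is an additive subgroup? No
(2) For r ∈ ℤ_27 and a ∈ I: r·a ∈ I? No  [counterexample: r=2, a=9, r·a mod 27 = 18 ∉ I]

No, I is not an ideal of ℤ_27


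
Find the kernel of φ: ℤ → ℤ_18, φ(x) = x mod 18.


Kernel = preimage of identity
ker(φ) = {x ∈ ℤ : x ≡ 0 (mod 18)} = 18ℤ = {0, ±18, ±36, ...}

ker(φ) = 18ℤ


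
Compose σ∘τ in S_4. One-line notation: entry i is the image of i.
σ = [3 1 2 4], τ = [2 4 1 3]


σ∘τ: apply τ first, then σ
1 →τ 2 →σ 1
2 →τ 4 →σ 4
3 →τ 1 →σ 3
4 →τ 3 →σ 2

σ∘τ = [1 4 3 2]


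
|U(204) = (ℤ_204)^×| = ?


U(n) is the group of units mod n; |U(n)| = φ(n)
|U(204)| = φ(204) = 64

|U(204) = (ℤ_204)^×| = 64


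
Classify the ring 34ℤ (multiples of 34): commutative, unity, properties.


34ℤ is a commutative ring under +,× but has no multiplicative identity (1 ∉ 34ℤ); it has no zero divisors, but without unity it is not an integral domain
Commutative: Yes
Integral domain: No
Has unity: No

34ℤ (multiples of 34): Commutative=Yes, Unity=No


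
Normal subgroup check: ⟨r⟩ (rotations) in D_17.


H = ⟨r⟩ (rotations) in D_17
The rotation subgroup ⟨r⟩ has index 2 in D_17, so it is normal

Yes, normal subgroup


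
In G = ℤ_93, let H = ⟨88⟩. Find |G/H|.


|⟨88⟩| = n / gcd(88, 93) = 93 / 1 = 93
H is normal (ℤ_93 is abelian).
|G/H| = |G| / |H| = 93 / 93 = 1

|G/H| = 1


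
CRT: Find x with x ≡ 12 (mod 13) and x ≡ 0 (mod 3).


m₁ = 13, m₂ = 3, gcd = 1, so CRT applies. M = m₁·m₂ = 39
Let M₁ = M/m₁ = 3, M₂ = M/m₂ = 13
Find y₁ ≡ M₁⁻¹ (mod m₁): 3⁻¹ ≡ 9 (mod 13)
Find y₂ ≡ M₂⁻¹ (mod m₂): 13⁻¹ ≡ 1 (mod 3)
x = a₁·M₁·y₁ + a₂·M₂·y₂ = 12·3·9 + 0·13·1 = 324
Reduce mod 39: x ≡ 12
Check: 12 mod 13 = 12 ✓, 12 mod 3 = 0 ✓

x ≡ 12 (mod 39)


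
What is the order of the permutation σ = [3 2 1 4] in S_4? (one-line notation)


Cycle decomposition: (1 3)
Cycle lengths: 2
Order = lcm(2) = 2

ord(σ) = 2


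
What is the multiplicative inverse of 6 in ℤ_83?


Use the extended Euclidean algorithm to write 1 = 6·s + 83·t; then s mod 83 is the inverse.
Euclidean algorithm:
  6 = 0·83 + 6
  83 = 13·6 + 5
  6 = 1·5 + 1
  5 = 5·1 + 0
gcd(6,83) = 1
Back-substitution gives: 6·(14) + 83·(-1) = 1
So 6⁻¹ ≡ 14 ≡ 14 (mod 83)
Check: 6 × 14 = 84 ≡ 1 (mod 83) ✓

6⁻¹ ≡ 14 (mod 83)


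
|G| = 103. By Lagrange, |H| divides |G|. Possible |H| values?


Lagrange's theorem: |H| divides |G|
|G| = 103
Divisors of 103: 1, 103

Possible subgroup orders: {1, 103}


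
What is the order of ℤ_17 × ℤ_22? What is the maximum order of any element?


|ℤ_17 × ℤ_22| = 17 × 22 = 374
Max element order = lcm(17,22) = 374
Cyclic? Yes (gcd=1)

|ℤ_17×ℤ_22| = 374, max element order = 374


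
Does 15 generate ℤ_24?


g generates ℤ_n iff gcd(g, n) = 1
gcd(15, 24) = 3
Since gcd = 3 ≠ 1, ⟨15⟩ has order 8 < 24, so 15 is not a generator.

No, 15 does not generate ℤ_24


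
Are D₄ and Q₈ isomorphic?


Comparing D₄ and Q₈:
D₄ has 5 elements of order 2; Q₈ has only 1

No, D₄ ≇ Q₈


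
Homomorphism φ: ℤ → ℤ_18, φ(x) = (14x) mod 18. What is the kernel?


Kernel = preimage of identity
ker(φ) = {x ∈ ℤ : 14x ≡ 0 (mod 18)}. gcd(14,18) = 2, so 14x ≡ 0 (mod 18) ⟺ x ≡ 0 (mod 18/2 = 9). Hence ker(φ) = 9ℤ

ker(φ) = 9ℤ


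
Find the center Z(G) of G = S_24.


Z(G) = {g ∈ G | gx = xg for all x ∈ G}
S_n is non-abelian for n ≥ 3; Z(S_24) is trivial

Z(S_24) = {e}


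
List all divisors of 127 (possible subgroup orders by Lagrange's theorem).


Lagrange's theorem: |H| divides |G|
|G| = 127
Divisors of 127: 1, 127

Possible subgroup orders: {1, 127}


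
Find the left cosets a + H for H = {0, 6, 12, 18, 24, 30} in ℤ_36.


H = {0, 6, 12, 18, 24, 30}, |H| = 6
Number of cosets = |G|/|H| = 36/6 = 6
0 + H = {0, 6, 12, 18, 24, 30}
1 + H = {1, 7, 13, 19, 25, 31}
2 + H = {2, 8, 14, 20, 26, 32}
3 + H = {3, 9, 15, 21, 27, 33}
4 + H = {4, 10, 16, 22, 28, 34}
5 + H = {5, 11, 17, 23, 29, 35}

Cosets: 0+H={0,6,12,18,24,30}; 1+H={1,7,13,19,25,31}; 2+H={2,8,14,20,26,32}; 3+H={3,9,15,21,27,33}; 4+H={4,10,16,22,28,34}; 5+H={5,11,17,23,29,35}


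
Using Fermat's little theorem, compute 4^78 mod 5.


Fermat's little theorem: if p is prime and gcd(a,p)=1, then a^(p-1) ≡ 1 (mod p)
p = 5 is prime, gcd(4,5) = 1
Reduce exponent: 78 mod 4 = 2
So 4^78 ≡ 4^2 (mod 5)
4^2 mod 5 = 1

4^78 ≡ 1 (mod 5)


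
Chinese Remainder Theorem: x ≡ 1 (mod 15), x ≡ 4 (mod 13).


m₁ = 15, m₂ = 13, gcd = 1, so CRT applies. M = m₁·m₂ = 195
Let M₁ = M/m₁ = 13, M₂ = M/m₂ = 15
Find y₁ ≡ M₁⁻¹ (mod m₁): 13⁻¹ ≡ 7 (mod 15)
Find y₂ ≡ M₂⁻¹ (mod m₂): 15⁻¹ ≡ 7 (mod 13)
x = a₁·M₁·y₁ + a₂·M₂·y₂ = 1·13·7 + 4·15·7 = 511
Reduce mod 195: x ≡ 121
Check: 121 mod 15 = 1 ✓, 121 mod 13 = 4 ✓

x ≡ 121 (mod 195)


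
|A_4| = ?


|A_n| = n!/2 (even permutations)
|A_4| = 4!/2 = 24/2 = 12

|A_4| = 12


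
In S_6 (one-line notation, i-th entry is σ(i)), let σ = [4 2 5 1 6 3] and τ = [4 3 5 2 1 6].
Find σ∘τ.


σ∘τ: apply τ first, then σ
1 →τ 4 →σ 1
2 →τ 3 →σ 5
3 →τ 5 →σ 6
4 →τ 2 →σ 2
5 →τ 1 →σ 4
6 →τ 6 →σ 3

σ∘τ = [1 5 6 2 4 3]


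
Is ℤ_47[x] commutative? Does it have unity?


ℤ_47 is a field (n prime), so ℤ_47[x] is a commutative integral domain with unity
Commutative: Yes
Integral domain: Yes
Has unity: Yes

ℤ_47[x]: Commutative=Yes, Unity=Yes


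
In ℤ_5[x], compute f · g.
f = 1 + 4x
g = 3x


Expand and collect like terms; reduce coefficients mod 5:
x^0: 1·0 = 0 ≡ 0 (mod 5)
x^1: 1·3 + 4·0 = 3 ≡ 3 (mod 5)
x^2: 4·3 = 12 ≡ 2 (mod 5)
Result: 3x + 2x^2

f · g = 3x + 2x^2


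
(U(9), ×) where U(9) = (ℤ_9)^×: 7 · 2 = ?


Operation: multiplication mod 9
7 · 2 = (a × b) mod 9 with a = 7, b = 2

7 · 2 = 5


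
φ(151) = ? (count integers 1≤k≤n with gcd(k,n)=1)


Factor n: 151 = 151
φ(n) = n · ∏(1 - 1/p) over distinct primes p | n
φ(151) = 151 · (1 - 1/151) = 150

φ(151) = 150


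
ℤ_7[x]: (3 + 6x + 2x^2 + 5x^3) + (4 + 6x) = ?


Add coefficients mod 7:
x^0: 3 + 4 = 0 (mod 7)
x^1: 6 + 6 = 5 (mod 7)
x^2: 2 + 0 = 2 (mod 7)
x^3: 5 + 0 = 5 (mod 7)
Result: 5x + 2x^2 + 5x^3

f + g = 5x + 2x^2 + 5x^3


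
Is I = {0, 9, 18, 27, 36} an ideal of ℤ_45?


Check ideal conditions for I = {0, 9, 18, 27, 36} in ℤ_45:
(1) I is an additive subgroup? Yes
(2) For r ∈ ℤ_45 and a ∈ I: r·a ∈ I? Yes

Yes, I is an ideal of ℤ_45


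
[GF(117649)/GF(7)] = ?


GF(117649) = GF(7^6), so the extension degree is 6

[GF(117649)/GF(7)] = 6


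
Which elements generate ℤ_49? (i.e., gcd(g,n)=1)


g generates ℤ_n iff gcd(g,n) = 1
Prime factors of 49: 7
Generators are g ∈ {1,...,48} not divisible by any of these primes.
Generators: {1, 2, 3, 4, 5, 6, 8, 9, 10, 11, 12, 13, 15, 16, 17, 18, 19, 20, 22, 23, 24, 25, 26, 27, 29, 30, 31, 32, 33, 34, 36, 37, 38, 39, 40, 41, 43, 44, 45, 46, 47, 48}
Number of generators = φ(49) = 42

Generators of ℤ_49 = {1, 2, 3, 4, 5, 6, 8, 9, 10, 11, 12, 13, 15, 16, 17, 18, 19, 20, 22, 23, 24, 25, 26, 27, 29, 30, 31, 32, 33, 34, 36, 37, 38, 39, 40, 41, 43, 44, 45, 46, 47, 48}


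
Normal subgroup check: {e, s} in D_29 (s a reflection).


H = {e, s} in D_29 (s a reflection)
r·s·r⁻¹ = sr⁻² ≠ s for n ≥ 3, so {e, s} is not closed under conjugation

No, not a normal subgroup


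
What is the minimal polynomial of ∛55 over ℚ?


∛55 satisfies x³ - 55 = 0, irreducible over ℚ (no rational root; 55 is not a perfect cube)

Minimal polynomial: x³ - 55


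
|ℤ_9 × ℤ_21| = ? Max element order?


|ℤ_9 × ℤ_21| = 9 × 21 = 189
Max element order = lcm(9,21) = 63
Cyclic? No (gcd=3)

|ℤ_9×ℤ_21| = 189, max element order = 63


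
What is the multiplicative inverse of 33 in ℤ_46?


Use the extended Euclidean algorithm to write 1 = 33·s + 46·t; then s mod 46 is the inverse.
Euclidean algorithm:
  33 = 0·46 + 33
  46 = 1·33 + 13
  33 = 2·13 + 7
  13 = 1·7 + 6
  7 = 1·6 + 1
  6 = 6·1 + 0
gcd(33,46) = 1
Back-substitution gives: 33·(7) + 46·(-5) = 1
So 33⁻¹ ≡ 7 ≡ 7 (mod 46)
Check: 33 × 7 = 231 ≡ 1 (mod 46) ✓

33⁻¹ ≡ 7 (mod 46)


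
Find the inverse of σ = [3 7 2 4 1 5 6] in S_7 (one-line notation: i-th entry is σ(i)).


To find σ⁻¹, swap domain and range:
σ(1) = 3 → σ⁻¹(3) = 1
σ(2) = 7 → σ⁻¹(7) = 2
σ(3) = 2 → σ⁻¹(2) = 3
σ(4) = 4 → σ⁻¹(4) = 4
σ(5) = 1 → σ⁻¹(1) = 5
σ(6) = 5 → σ⁻¹(5) = 6
σ(7) = 6 → σ⁻¹(6) = 7

σ⁻¹ = [5 3 1 4 6 7 2]


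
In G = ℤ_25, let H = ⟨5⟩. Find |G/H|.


|⟨5⟩| = n / gcd(5, 25) = 25 / 5 = 5
H is normal (ℤ_25 is abelian).
|G/H| = |G| / |H| = 25 / 5 = 5

|G/H| = 5


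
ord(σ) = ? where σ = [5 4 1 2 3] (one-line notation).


Cycle decomposition: (1 5 3) (2 4)
Cycle lengths: 3, 2
Order = lcm(3, 2) = 6

ord(σ) = 6


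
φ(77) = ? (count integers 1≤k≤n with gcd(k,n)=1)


Factor n: 77 = 7 × 11
φ(n) = n · ∏(1 - 1/p) over distinct primes p | n
φ(77) = 77 · (1 - 1/7) · (1 - 1/11) = 60

φ(77) = 60


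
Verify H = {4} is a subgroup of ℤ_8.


Subgroup test for H = {4} in (ℤ_8, +):
(1) 0 ∈ H? No
(2) Closure: for all a,b ∈ H, (a+b) mod 8 ∈ H? No  [counterexample: 4 + 4 = 0 ∉ H]
(3) Inverses: for all a ∈ H, -a mod 8 ∈ H? Yes

No, H is not a subgroup of ℤ_8


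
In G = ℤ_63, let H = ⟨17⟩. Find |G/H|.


|⟨17⟩| = n / gcd(17, 63) = 63 / 1 = 63
H is normal (ℤ_63 is abelian).
|G/H| = |G| / |H| = 63 / 63 = 1

|G/H| = 1


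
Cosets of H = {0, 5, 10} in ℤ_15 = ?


H = {0, 5, 10}, |H| = 3
Number of cosets = |G|/|H| = 15/3 = 5
0 + H = {0, 5, 10}
1 + H = {1, 6, 11}
2 + H = {2, 7, 12}
3 + H = {3, 8, 13}
4 + H = {4, 9, 14}

Cosets: 0+H={0,5,10}; 1+H={1,6,11}; 2+H={2,7,12}; 3+H={3,8,13}; 4+H={4,9,14}


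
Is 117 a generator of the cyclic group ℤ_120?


g generates ℤ_n iff gcd(g, n) = 1
gcd(117, 120) = 3
Since gcd = 3 ≠ 1, ⟨117⟩ has order 40 < 120, so 117 is not a generator.

No, 117 does not generate ℤ_120


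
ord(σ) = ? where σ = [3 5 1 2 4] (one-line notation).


Cycle decomposition: (1 3) (2 5 4)
Cycle lengths: 2, 3
Order = lcm(2, 3) = 6

ord(σ) = 6


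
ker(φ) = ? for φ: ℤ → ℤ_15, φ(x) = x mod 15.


Kernel = preimage of identity
ker(φ) = {x ∈ ℤ : x ≡ 0 (mod 15)} = 15ℤ = {0, ±15, ±30, ...}

ker(φ) = 15ℤ


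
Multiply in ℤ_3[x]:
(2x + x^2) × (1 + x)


Expand and collect like terms; reduce coefficients mod 3:
x^0: 0·1 = 0 ≡ 0 (mod 3)
x^1: 0·1 + 2·1 = 2 ≡ 2 (mod 3)
x^2: 2·1 + 1·1 = 3 ≡ 0 (mod 3)
x^3: 1·1 = 1 ≡ 1 (mod 3)
Result: 2x + x^3

f · g = 2x + x^3


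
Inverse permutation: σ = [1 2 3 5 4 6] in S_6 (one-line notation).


To find σ⁻¹, swap domain and range:
σ(1) = 1 → σ⁻¹(1) = 1
σ(2) = 2 → σ⁻¹(2) = 2
σ(3) = 3 → σ⁻¹(3) = 3
σ(4) = 5 → σ⁻¹(5) = 4
σ(5) = 4 → σ⁻¹(4) = 5
σ(6) = 6 → σ⁻¹(6) = 6

σ⁻¹ = [1 2 3 5 4 6]


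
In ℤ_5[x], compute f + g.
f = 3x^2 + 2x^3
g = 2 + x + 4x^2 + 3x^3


Add coefficients mod 5:
x^0: 0 + 2 = 2 (mod 5)
x^1: 0 + 1 = 1 (mod 5)
x^2: 3 + 4 = 2 (mod 5)
x^3: 2 + 3 = 0 (mod 5)
Result: 2 + x + 2x^2

f + g = 2 + x + 2x^2


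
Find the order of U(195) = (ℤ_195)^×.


U(n) is the group of units mod n; |U(n)| = φ(n)
|U(195)| = φ(195) = 96

|U(195) = (ℤ_195)^×| = 96


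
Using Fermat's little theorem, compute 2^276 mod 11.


Fermat's little theorem: if p is prime and gcd(a,p)=1, then a^(p-1) ≡ 1 (mod p)
p = 11 is prime, gcd(2,11) = 1
Reduce exponent: 276 mod 10 = 6
So 2^276 ≡ 2^6 (mod 11)
2^6 mod 11 = 9

2^276 ≡ 9 (mod 11)
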